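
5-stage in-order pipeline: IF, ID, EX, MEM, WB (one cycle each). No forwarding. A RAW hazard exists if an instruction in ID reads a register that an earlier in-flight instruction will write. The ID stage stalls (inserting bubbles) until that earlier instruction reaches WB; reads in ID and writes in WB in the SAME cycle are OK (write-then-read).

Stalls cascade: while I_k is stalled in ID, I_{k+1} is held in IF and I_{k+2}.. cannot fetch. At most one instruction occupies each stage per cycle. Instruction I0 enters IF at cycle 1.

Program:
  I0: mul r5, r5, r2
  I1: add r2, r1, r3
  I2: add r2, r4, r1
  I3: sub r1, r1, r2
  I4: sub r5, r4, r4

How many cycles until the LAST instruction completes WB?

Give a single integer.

I0 mul r5 <- r5,r2: IF@1 ID@2 stall=0 (-) EX@3 MEM@4 WB@5
I1 add r2 <- r1,r3: IF@2 ID@3 stall=0 (-) EX@4 MEM@5 WB@6
I2 add r2 <- r4,r1: IF@3 ID@4 stall=0 (-) EX@5 MEM@6 WB@7
I3 sub r1 <- r1,r2: IF@4 ID@5 stall=2 (RAW on I2.r2 (WB@7)) EX@8 MEM@9 WB@10
I4 sub r5 <- r4,r4: IF@5 ID@8 stall=0 (-) EX@9 MEM@10 WB@11

Answer: 11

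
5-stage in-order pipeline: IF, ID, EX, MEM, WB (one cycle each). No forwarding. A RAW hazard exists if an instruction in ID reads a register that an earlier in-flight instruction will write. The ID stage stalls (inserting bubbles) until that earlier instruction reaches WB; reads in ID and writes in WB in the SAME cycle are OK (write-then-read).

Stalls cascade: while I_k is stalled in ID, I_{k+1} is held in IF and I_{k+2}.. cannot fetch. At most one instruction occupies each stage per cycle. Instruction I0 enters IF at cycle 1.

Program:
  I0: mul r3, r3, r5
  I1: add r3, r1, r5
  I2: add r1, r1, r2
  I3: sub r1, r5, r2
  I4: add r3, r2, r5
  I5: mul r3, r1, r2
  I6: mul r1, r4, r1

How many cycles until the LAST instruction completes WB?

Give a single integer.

I0 mul r3 <- r3,r5: IF@1 ID@2 stall=0 (-) EX@3 MEM@4 WB@5
I1 add r3 <- r1,r5: IF@2 ID@3 stall=0 (-) EX@4 MEM@5 WB@6
I2 add r1 <- r1,r2: IF@3 ID@4 stall=0 (-) EX@5 MEM@6 WB@7
I3 sub r1 <- r5,r2: IF@4 ID@5 stall=0 (-) EX@6 MEM@7 WB@8
I4 add r3 <- r2,r5: IF@5 ID@6 stall=0 (-) EX@7 MEM@8 WB@9
I5 mul r3 <- r1,r2: IF@6 ID@7 stall=1 (RAW on I3.r1 (WB@8)) EX@9 MEM@10 WB@11
I6 mul r1 <- r4,r1: IF@7 ID@9 stall=0 (-) EX@10 MEM@11 WB@12

Answer: 12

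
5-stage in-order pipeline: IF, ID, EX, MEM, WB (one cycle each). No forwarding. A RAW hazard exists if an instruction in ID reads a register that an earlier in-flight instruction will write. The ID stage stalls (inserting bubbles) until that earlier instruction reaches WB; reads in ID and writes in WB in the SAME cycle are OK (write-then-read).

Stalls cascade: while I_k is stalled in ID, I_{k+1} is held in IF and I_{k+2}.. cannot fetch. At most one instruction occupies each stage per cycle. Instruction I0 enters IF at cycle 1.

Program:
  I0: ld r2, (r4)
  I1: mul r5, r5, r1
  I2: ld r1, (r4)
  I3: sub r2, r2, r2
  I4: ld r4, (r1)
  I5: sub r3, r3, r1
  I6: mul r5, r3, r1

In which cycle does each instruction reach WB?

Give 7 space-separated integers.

I0 ld r2 <- r4: IF@1 ID@2 stall=0 (-) EX@3 MEM@4 WB@5
I1 mul r5 <- r5,r1: IF@2 ID@3 stall=0 (-) EX@4 MEM@5 WB@6
I2 ld r1 <- r4: IF@3 ID@4 stall=0 (-) EX@5 MEM@6 WB@7
I3 sub r2 <- r2,r2: IF@4 ID@5 stall=0 (-) EX@6 MEM@7 WB@8
I4 ld r4 <- r1: IF@5 ID@6 stall=1 (RAW on I2.r1 (WB@7)) EX@8 MEM@9 WB@10
I5 sub r3 <- r3,r1: IF@6 ID@8 stall=0 (-) EX@9 MEM@10 WB@11
I6 mul r5 <- r3,r1: IF@8 ID@9 stall=2 (RAW on I5.r3 (WB@11)) EX@12 MEM@13 WB@14

Answer: 5 6 7 8 10 11 14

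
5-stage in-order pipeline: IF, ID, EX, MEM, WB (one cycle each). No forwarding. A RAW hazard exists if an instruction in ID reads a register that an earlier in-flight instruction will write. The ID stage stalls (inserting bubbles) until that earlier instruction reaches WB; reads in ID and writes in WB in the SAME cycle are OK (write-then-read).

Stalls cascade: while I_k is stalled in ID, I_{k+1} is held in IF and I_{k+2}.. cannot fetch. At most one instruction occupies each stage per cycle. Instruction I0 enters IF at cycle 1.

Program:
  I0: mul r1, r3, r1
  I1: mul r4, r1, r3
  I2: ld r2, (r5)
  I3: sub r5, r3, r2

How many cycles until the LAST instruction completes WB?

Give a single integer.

I0 mul r1 <- r3,r1: IF@1 ID@2 stall=0 (-) EX@3 MEM@4 WB@5
I1 mul r4 <- r1,r3: IF@2 ID@3 stall=2 (RAW on I0.r1 (WB@5)) EX@6 MEM@7 WB@8
I2 ld r2 <- r5: IF@3 ID@6 stall=0 (-) EX@7 MEM@8 WB@9
I3 sub r5 <- r3,r2: IF@6 ID@7 stall=2 (RAW on I2.r2 (WB@9)) EX@10 MEM@11 WB@12

Answer: 12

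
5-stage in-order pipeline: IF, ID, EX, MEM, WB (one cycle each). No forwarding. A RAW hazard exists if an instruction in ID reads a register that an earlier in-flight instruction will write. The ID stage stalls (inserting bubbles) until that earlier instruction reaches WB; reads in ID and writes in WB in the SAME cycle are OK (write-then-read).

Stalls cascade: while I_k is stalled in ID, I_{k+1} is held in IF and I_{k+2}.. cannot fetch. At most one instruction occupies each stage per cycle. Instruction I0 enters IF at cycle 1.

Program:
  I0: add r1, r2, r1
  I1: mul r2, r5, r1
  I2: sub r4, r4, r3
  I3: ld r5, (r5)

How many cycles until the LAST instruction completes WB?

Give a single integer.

I0 add r1 <- r2,r1: IF@1 ID@2 stall=0 (-) EX@3 MEM@4 WB@5
I1 mul r2 <- r5,r1: IF@2 ID@3 stall=2 (RAW on I0.r1 (WB@5)) EX@6 MEM@7 WB@8
I2 sub r4 <- r4,r3: IF@3 ID@6 stall=0 (-) EX@7 MEM@8 WB@9
I3 ld r5 <- r5: IF@6 ID@7 stall=0 (-) EX@8 MEM@9 WB@10

Answer: 10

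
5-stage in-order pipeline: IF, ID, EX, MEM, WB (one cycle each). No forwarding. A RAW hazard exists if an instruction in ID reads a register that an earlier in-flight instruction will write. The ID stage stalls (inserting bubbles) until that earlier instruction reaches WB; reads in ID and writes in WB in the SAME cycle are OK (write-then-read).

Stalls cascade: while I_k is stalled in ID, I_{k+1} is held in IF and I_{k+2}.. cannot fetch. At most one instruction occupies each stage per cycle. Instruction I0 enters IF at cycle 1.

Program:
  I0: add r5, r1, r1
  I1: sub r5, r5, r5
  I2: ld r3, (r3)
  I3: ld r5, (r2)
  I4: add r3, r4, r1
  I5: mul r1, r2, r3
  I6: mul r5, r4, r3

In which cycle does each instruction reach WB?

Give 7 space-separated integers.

Answer: 5 8 9 10 11 14 15

Derivation:
I0 add r5 <- r1,r1: IF@1 ID@2 stall=0 (-) EX@3 MEM@4 WB@5
I1 sub r5 <- r5,r5: IF@2 ID@3 stall=2 (RAW on I0.r5 (WB@5)) EX@6 MEM@7 WB@8
I2 ld r3 <- r3: IF@3 ID@6 stall=0 (-) EX@7 MEM@8 WB@9
I3 ld r5 <- r2: IF@6 ID@7 stall=0 (-) EX@8 MEM@9 WB@10
I4 add r3 <- r4,r1: IF@7 ID@8 stall=0 (-) EX@9 MEM@10 WB@11
I5 mul r1 <- r2,r3: IF@8 ID@9 stall=2 (RAW on I4.r3 (WB@11)) EX@12 MEM@13 WB@14
I6 mul r5 <- r4,r3: IF@9 ID@12 stall=0 (-) EX@13 MEM@14 WB@15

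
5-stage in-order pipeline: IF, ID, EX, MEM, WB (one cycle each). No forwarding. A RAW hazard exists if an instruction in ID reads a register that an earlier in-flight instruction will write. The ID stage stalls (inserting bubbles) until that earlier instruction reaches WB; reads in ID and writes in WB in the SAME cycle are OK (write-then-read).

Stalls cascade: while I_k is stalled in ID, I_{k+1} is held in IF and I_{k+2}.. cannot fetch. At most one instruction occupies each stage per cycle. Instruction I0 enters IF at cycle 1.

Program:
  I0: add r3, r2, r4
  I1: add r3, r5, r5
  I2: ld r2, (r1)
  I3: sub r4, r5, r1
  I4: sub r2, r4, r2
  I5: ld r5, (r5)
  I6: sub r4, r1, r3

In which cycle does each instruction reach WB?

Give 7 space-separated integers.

Answer: 5 6 7 8 11 12 13

Derivation:
I0 add r3 <- r2,r4: IF@1 ID@2 stall=0 (-) EX@3 MEM@4 WB@5
I1 add r3 <- r5,r5: IF@2 ID@3 stall=0 (-) EX@4 MEM@5 WB@6
I2 ld r2 <- r1: IF@3 ID@4 stall=0 (-) EX@5 MEM@6 WB@7
I3 sub r4 <- r5,r1: IF@4 ID@5 stall=0 (-) EX@6 MEM@7 WB@8
I4 sub r2 <- r4,r2: IF@5 ID@6 stall=2 (RAW on I3.r4 (WB@8)) EX@9 MEM@10 WB@11
I5 ld r5 <- r5: IF@6 ID@9 stall=0 (-) EX@10 MEM@11 WB@12
I6 sub r4 <- r1,r3: IF@9 ID@10 stall=0 (-) EX@11 MEM@12 WB@13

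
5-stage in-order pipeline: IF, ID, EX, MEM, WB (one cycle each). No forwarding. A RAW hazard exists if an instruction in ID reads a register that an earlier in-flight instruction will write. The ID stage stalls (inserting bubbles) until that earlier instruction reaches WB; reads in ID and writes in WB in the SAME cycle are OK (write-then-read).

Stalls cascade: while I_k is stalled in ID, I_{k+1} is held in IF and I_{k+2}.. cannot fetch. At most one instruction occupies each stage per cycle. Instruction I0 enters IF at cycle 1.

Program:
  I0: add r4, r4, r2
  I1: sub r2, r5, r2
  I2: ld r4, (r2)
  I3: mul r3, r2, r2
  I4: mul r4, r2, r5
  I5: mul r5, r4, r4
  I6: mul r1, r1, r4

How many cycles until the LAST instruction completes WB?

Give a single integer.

I0 add r4 <- r4,r2: IF@1 ID@2 stall=0 (-) EX@3 MEM@4 WB@5
I1 sub r2 <- r5,r2: IF@2 ID@3 stall=0 (-) EX@4 MEM@5 WB@6
I2 ld r4 <- r2: IF@3 ID@4 stall=2 (RAW on I1.r2 (WB@6)) EX@7 MEM@8 WB@9
I3 mul r3 <- r2,r2: IF@4 ID@7 stall=0 (-) EX@8 MEM@9 WB@10
I4 mul r4 <- r2,r5: IF@7 ID@8 stall=0 (-) EX@9 MEM@10 WB@11
I5 mul r5 <- r4,r4: IF@8 ID@9 stall=2 (RAW on I4.r4 (WB@11)) EX@12 MEM@13 WB@14
I6 mul r1 <- r1,r4: IF@9 ID@12 stall=0 (-) EX@13 MEM@14 WB@15

Answer: 15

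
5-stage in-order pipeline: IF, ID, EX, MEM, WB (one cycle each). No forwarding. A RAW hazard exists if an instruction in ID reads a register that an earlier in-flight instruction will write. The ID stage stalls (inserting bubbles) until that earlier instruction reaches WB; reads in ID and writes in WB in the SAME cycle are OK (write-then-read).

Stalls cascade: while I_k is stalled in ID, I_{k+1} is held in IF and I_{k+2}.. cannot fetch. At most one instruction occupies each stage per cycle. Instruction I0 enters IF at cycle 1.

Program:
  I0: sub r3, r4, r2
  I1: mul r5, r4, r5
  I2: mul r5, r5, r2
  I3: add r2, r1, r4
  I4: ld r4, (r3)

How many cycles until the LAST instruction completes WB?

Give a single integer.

Answer: 11

Derivation:
I0 sub r3 <- r4,r2: IF@1 ID@2 stall=0 (-) EX@3 MEM@4 WB@5
I1 mul r5 <- r4,r5: IF@2 ID@3 stall=0 (-) EX@4 MEM@5 WB@6
I2 mul r5 <- r5,r2: IF@3 ID@4 stall=2 (RAW on I1.r5 (WB@6)) EX@7 MEM@8 WB@9
I3 add r2 <- r1,r4: IF@4 ID@7 stall=0 (-) EX@8 MEM@9 WB@10
I4 ld r4 <- r3: IF@7 ID@8 stall=0 (-) EX@9 MEM@10 WB@11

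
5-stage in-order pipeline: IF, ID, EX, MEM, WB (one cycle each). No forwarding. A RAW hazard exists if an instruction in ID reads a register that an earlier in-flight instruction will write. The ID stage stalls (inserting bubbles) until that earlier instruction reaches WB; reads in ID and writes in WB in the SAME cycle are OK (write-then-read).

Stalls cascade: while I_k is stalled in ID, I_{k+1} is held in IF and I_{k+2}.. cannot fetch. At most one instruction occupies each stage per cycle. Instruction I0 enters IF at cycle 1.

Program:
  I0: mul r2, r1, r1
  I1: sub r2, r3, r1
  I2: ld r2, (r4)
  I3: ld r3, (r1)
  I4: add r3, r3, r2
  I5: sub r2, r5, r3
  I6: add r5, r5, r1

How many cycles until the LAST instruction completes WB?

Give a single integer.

Answer: 15

Derivation:
I0 mul r2 <- r1,r1: IF@1 ID@2 stall=0 (-) EX@3 MEM@4 WB@5
I1 sub r2 <- r3,r1: IF@2 ID@3 stall=0 (-) EX@4 MEM@5 WB@6
I2 ld r2 <- r4: IF@3 ID@4 stall=0 (-) EX@5 MEM@6 WB@7
I3 ld r3 <- r1: IF@4 ID@5 stall=0 (-) EX@6 MEM@7 WB@8
I4 add r3 <- r3,r2: IF@5 ID@6 stall=2 (RAW on I3.r3 (WB@8)) EX@9 MEM@10 WB@11
I5 sub r2 <- r5,r3: IF@6 ID@9 stall=2 (RAW on I4.r3 (WB@11)) EX@12 MEM@13 WB@14
I6 add r5 <- r5,r1: IF@9 ID@12 stall=0 (-) EX@13 MEM@14 WB@15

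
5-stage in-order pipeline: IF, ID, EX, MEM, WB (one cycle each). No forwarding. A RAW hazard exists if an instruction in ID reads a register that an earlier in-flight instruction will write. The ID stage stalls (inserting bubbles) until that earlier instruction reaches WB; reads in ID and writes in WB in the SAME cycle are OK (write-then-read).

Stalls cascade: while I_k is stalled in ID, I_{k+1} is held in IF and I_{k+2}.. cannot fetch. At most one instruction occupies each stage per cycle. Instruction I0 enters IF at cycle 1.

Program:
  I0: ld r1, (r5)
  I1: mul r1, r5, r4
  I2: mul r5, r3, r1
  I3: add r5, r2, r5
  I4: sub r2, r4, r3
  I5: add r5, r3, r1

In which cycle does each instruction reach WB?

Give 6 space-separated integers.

I0 ld r1 <- r5: IF@1 ID@2 stall=0 (-) EX@3 MEM@4 WB@5
I1 mul r1 <- r5,r4: IF@2 ID@3 stall=0 (-) EX@4 MEM@5 WB@6
I2 mul r5 <- r3,r1: IF@3 ID@4 stall=2 (RAW on I1.r1 (WB@6)) EX@7 MEM@8 WB@9
I3 add r5 <- r2,r5: IF@4 ID@7 stall=2 (RAW on I2.r5 (WB@9)) EX@10 MEM@11 WB@12
I4 sub r2 <- r4,r3: IF@7 ID@10 stall=0 (-) EX@11 MEM@12 WB@13
I5 add r5 <- r3,r1: IF@10 ID@11 stall=0 (-) EX@12 MEM@13 WB@14

Answer: 5 6 9 12 13 14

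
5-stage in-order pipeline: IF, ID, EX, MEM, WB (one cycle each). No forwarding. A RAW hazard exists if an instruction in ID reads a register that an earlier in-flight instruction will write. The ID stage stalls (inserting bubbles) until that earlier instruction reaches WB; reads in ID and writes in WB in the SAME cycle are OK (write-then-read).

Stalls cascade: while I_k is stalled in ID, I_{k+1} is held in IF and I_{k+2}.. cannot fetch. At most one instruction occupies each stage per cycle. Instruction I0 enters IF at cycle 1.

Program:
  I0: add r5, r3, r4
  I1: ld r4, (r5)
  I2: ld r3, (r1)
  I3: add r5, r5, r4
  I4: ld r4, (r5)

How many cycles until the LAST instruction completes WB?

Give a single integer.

I0 add r5 <- r3,r4: IF@1 ID@2 stall=0 (-) EX@3 MEM@4 WB@5
I1 ld r4 <- r5: IF@2 ID@3 stall=2 (RAW on I0.r5 (WB@5)) EX@6 MEM@7 WB@8
I2 ld r3 <- r1: IF@3 ID@6 stall=0 (-) EX@7 MEM@8 WB@9
I3 add r5 <- r5,r4: IF@6 ID@7 stall=1 (RAW on I1.r4 (WB@8)) EX@9 MEM@10 WB@11
I4 ld r4 <- r5: IF@7 ID@9 stall=2 (RAW on I3.r5 (WB@11)) EX@12 MEM@13 WB@14

Answer: 14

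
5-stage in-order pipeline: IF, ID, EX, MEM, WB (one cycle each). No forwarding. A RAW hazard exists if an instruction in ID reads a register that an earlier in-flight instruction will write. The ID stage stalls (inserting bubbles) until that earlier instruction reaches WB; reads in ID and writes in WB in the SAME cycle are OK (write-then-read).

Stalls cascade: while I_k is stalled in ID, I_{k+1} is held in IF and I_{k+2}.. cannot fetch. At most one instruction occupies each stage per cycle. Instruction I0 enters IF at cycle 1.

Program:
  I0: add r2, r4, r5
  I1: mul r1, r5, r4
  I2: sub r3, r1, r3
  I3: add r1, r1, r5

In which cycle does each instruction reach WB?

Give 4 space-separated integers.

I0 add r2 <- r4,r5: IF@1 ID@2 stall=0 (-) EX@3 MEM@4 WB@5
I1 mul r1 <- r5,r4: IF@2 ID@3 stall=0 (-) EX@4 MEM@5 WB@6
I2 sub r3 <- r1,r3: IF@3 ID@4 stall=2 (RAW on I1.r1 (WB@6)) EX@7 MEM@8 WB@9
I3 add r1 <- r1,r5: IF@4 ID@7 stall=0 (-) EX@8 MEM@9 WB@10

Answer: 5 6 9 10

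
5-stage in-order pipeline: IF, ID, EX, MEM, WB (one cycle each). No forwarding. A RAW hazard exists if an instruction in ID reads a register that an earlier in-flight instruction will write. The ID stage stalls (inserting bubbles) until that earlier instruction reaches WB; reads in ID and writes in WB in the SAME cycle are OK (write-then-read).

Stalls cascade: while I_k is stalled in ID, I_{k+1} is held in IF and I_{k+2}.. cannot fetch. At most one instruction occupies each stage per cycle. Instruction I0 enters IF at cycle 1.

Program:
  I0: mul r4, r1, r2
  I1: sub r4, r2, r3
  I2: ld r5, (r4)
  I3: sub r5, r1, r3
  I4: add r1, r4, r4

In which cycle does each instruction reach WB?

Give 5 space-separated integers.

Answer: 5 6 9 10 11

Derivation:
I0 mul r4 <- r1,r2: IF@1 ID@2 stall=0 (-) EX@3 MEM@4 WB@5
I1 sub r4 <- r2,r3: IF@2 ID@3 stall=0 (-) EX@4 MEM@5 WB@6
I2 ld r5 <- r4: IF@3 ID@4 stall=2 (RAW on I1.r4 (WB@6)) EX@7 MEM@8 WB@9
I3 sub r5 <- r1,r3: IF@4 ID@7 stall=0 (-) EX@8 MEM@9 WB@10
I4 add r1 <- r4,r4: IF@7 ID@8 stall=0 (-) EX@9 MEM@10 WB@11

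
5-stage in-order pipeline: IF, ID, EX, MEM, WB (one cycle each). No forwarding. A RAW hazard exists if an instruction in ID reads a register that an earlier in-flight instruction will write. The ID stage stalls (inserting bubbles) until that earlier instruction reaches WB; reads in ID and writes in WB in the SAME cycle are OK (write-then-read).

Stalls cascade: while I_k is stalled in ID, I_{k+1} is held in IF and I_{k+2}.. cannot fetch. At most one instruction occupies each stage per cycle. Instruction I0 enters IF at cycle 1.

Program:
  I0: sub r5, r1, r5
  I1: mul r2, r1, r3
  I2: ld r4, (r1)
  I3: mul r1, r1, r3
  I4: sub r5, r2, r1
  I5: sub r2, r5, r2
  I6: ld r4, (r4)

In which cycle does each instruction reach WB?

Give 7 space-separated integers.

I0 sub r5 <- r1,r5: IF@1 ID@2 stall=0 (-) EX@3 MEM@4 WB@5
I1 mul r2 <- r1,r3: IF@2 ID@3 stall=0 (-) EX@4 MEM@5 WB@6
I2 ld r4 <- r1: IF@3 ID@4 stall=0 (-) EX@5 MEM@6 WB@7
I3 mul r1 <- r1,r3: IF@4 ID@5 stall=0 (-) EX@6 MEM@7 WB@8
I4 sub r5 <- r2,r1: IF@5 ID@6 stall=2 (RAW on I3.r1 (WB@8)) EX@9 MEM@10 WB@11
I5 sub r2 <- r5,r2: IF@6 ID@9 stall=2 (RAW on I4.r5 (WB@11)) EX@12 MEM@13 WB@14
I6 ld r4 <- r4: IF@9 ID@12 stall=0 (-) EX@13 MEM@14 WB@15

Answer: 5 6 7 8 11 14 15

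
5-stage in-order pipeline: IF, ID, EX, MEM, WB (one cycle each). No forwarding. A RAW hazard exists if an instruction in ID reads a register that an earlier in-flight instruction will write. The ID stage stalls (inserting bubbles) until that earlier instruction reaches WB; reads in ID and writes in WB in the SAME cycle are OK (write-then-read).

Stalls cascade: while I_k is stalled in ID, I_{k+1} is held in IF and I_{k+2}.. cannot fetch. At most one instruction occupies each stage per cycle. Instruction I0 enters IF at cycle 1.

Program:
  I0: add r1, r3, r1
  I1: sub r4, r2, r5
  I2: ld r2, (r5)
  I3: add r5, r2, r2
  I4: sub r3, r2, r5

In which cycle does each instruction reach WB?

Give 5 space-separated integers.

I0 add r1 <- r3,r1: IF@1 ID@2 stall=0 (-) EX@3 MEM@4 WB@5
I1 sub r4 <- r2,r5: IF@2 ID@3 stall=0 (-) EX@4 MEM@5 WB@6
I2 ld r2 <- r5: IF@3 ID@4 stall=0 (-) EX@5 MEM@6 WB@7
I3 add r5 <- r2,r2: IF@4 ID@5 stall=2 (RAW on I2.r2 (WB@7)) EX@8 MEM@9 WB@10
I4 sub r3 <- r2,r5: IF@5 ID@8 stall=2 (RAW on I3.r5 (WB@10)) EX@11 MEM@12 WB@13

Answer: 5 6 7 10 13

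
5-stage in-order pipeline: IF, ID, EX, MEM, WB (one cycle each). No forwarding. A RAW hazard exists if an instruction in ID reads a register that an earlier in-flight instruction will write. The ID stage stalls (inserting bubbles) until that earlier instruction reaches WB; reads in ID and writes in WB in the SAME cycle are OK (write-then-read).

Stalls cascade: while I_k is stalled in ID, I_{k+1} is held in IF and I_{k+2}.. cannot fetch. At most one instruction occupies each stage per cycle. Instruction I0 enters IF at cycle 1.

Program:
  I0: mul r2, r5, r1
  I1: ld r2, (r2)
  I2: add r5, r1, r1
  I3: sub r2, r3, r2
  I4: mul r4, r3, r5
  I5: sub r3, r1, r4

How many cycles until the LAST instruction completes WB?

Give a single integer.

Answer: 15

Derivation:
I0 mul r2 <- r5,r1: IF@1 ID@2 stall=0 (-) EX@3 MEM@4 WB@5
I1 ld r2 <- r2: IF@2 ID@3 stall=2 (RAW on I0.r2 (WB@5)) EX@6 MEM@7 WB@8
I2 add r5 <- r1,r1: IF@3 ID@6 stall=0 (-) EX@7 MEM@8 WB@9
I3 sub r2 <- r3,r2: IF@6 ID@7 stall=1 (RAW on I1.r2 (WB@8)) EX@9 MEM@10 WB@11
I4 mul r4 <- r3,r5: IF@7 ID@9 stall=0 (-) EX@10 MEM@11 WB@12
I5 sub r3 <- r1,r4: IF@9 ID@10 stall=2 (RAW on I4.r4 (WB@12)) EX@13 MEM@14 WB@15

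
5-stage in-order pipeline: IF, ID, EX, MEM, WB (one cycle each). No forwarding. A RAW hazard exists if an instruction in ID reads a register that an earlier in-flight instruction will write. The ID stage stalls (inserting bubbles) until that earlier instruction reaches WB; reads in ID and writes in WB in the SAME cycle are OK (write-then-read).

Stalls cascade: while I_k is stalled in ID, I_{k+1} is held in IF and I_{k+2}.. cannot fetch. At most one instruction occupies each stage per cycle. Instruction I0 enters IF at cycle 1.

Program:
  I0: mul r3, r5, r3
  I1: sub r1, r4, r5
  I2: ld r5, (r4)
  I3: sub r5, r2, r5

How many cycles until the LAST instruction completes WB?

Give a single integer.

Answer: 10

Derivation:
I0 mul r3 <- r5,r3: IF@1 ID@2 stall=0 (-) EX@3 MEM@4 WB@5
I1 sub r1 <- r4,r5: IF@2 ID@3 stall=0 (-) EX@4 MEM@5 WB@6
I2 ld r5 <- r4: IF@3 ID@4 stall=0 (-) EX@5 MEM@6 WB@7
I3 sub r5 <- r2,r5: IF@4 ID@5 stall=2 (RAW on I2.r5 (WB@7)) EX@8 MEM@9 WB@10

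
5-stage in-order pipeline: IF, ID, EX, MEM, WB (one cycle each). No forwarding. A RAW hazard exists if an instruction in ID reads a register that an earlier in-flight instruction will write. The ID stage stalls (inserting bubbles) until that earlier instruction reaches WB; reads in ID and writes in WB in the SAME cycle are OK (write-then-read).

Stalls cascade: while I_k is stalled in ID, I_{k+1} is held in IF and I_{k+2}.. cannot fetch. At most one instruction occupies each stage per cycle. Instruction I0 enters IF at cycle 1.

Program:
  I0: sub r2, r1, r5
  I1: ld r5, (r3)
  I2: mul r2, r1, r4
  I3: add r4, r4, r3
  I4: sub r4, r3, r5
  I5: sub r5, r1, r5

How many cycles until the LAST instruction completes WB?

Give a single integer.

Answer: 10

Derivation:
I0 sub r2 <- r1,r5: IF@1 ID@2 stall=0 (-) EX@3 MEM@4 WB@5
I1 ld r5 <- r3: IF@2 ID@3 stall=0 (-) EX@4 MEM@5 WB@6
I2 mul r2 <- r1,r4: IF@3 ID@4 stall=0 (-) EX@5 MEM@6 WB@7
I3 add r4 <- r4,r3: IF@4 ID@5 stall=0 (-) EX@6 MEM@7 WB@8
I4 sub r4 <- r3,r5: IF@5 ID@6 stall=0 (-) EX@7 MEM@8 WB@9
I5 sub r5 <- r1,r5: IF@6 ID@7 stall=0 (-) EX@8 MEM@9 WB@10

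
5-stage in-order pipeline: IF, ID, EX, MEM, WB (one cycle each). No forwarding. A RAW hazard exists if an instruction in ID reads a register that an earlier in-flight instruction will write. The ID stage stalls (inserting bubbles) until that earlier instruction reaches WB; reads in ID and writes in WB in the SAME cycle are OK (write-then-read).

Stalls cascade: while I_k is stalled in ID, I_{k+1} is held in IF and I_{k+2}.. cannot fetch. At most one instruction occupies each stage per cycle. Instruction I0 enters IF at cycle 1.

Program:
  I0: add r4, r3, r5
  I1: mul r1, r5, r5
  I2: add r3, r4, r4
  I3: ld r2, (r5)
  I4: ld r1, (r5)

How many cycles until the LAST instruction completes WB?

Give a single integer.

Answer: 10

Derivation:
I0 add r4 <- r3,r5: IF@1 ID@2 stall=0 (-) EX@3 MEM@4 WB@5
I1 mul r1 <- r5,r5: IF@2 ID@3 stall=0 (-) EX@4 MEM@5 WB@6
I2 add r3 <- r4,r4: IF@3 ID@4 stall=1 (RAW on I0.r4 (WB@5)) EX@6 MEM@7 WB@8
I3 ld r2 <- r5: IF@4 ID@6 stall=0 (-) EX@7 MEM@8 WB@9
I4 ld r1 <- r5: IF@6 ID@7 stall=0 (-) EX@8 MEM@9 WB@10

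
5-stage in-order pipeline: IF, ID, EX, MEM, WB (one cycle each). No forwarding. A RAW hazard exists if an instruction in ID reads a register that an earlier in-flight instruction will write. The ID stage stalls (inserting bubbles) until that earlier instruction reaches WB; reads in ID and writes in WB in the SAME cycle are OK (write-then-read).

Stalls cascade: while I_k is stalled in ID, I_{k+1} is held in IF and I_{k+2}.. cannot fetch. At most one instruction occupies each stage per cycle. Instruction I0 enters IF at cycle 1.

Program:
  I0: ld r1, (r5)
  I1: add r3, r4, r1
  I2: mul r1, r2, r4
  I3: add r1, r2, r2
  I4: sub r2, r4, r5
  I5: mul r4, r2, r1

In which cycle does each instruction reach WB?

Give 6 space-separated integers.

Answer: 5 8 9 10 11 14

Derivation:
I0 ld r1 <- r5: IF@1 ID@2 stall=0 (-) EX@3 MEM@4 WB@5
I1 add r3 <- r4,r1: IF@2 ID@3 stall=2 (RAW on I0.r1 (WB@5)) EX@6 MEM@7 WB@8
I2 mul r1 <- r2,r4: IF@3 ID@6 stall=0 (-) EX@7 MEM@8 WB@9
I3 add r1 <- r2,r2: IF@6 ID@7 stall=0 (-) EX@8 MEM@9 WB@10
I4 sub r2 <- r4,r5: IF@7 ID@8 stall=0 (-) EX@9 MEM@10 WB@11
I5 mul r4 <- r2,r1: IF@8 ID@9 stall=2 (RAW on I4.r2 (WB@11)) EX@12 MEM@13 WB@14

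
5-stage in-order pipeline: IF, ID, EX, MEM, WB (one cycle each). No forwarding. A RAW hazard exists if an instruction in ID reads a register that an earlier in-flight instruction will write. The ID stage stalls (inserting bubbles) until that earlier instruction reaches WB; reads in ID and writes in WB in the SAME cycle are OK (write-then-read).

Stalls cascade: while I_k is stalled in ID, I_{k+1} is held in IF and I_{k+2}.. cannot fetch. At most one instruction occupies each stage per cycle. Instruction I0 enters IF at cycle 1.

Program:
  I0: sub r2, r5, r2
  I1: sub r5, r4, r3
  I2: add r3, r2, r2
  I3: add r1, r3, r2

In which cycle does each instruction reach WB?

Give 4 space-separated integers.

Answer: 5 6 8 11

Derivation:
I0 sub r2 <- r5,r2: IF@1 ID@2 stall=0 (-) EX@3 MEM@4 WB@5
I1 sub r5 <- r4,r3: IF@2 ID@3 stall=0 (-) EX@4 MEM@5 WB@6
I2 add r3 <- r2,r2: IF@3 ID@4 stall=1 (RAW on I0.r2 (WB@5)) EX@6 MEM@7 WB@8
I3 add r1 <- r3,r2: IF@4 ID@6 stall=2 (RAW on I2.r3 (WB@8)) EX@9 MEM@10 WB@11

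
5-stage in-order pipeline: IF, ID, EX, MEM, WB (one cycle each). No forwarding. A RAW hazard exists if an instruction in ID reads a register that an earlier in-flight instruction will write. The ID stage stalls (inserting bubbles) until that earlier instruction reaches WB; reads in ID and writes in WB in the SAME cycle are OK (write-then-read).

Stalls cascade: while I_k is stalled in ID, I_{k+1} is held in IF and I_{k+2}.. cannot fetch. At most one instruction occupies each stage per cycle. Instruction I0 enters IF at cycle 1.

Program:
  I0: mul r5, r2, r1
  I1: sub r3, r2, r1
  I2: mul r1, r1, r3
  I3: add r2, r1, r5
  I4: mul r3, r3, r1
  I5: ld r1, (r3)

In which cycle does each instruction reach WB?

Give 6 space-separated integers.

I0 mul r5 <- r2,r1: IF@1 ID@2 stall=0 (-) EX@3 MEM@4 WB@5
I1 sub r3 <- r2,r1: IF@2 ID@3 stall=0 (-) EX@4 MEM@5 WB@6
I2 mul r1 <- r1,r3: IF@3 ID@4 stall=2 (RAW on I1.r3 (WB@6)) EX@7 MEM@8 WB@9
I3 add r2 <- r1,r5: IF@4 ID@7 stall=2 (RAW on I2.r1 (WB@9)) EX@10 MEM@11 WB@12
I4 mul r3 <- r3,r1: IF@7 ID@10 stall=0 (-) EX@11 MEM@12 WB@13
I5 ld r1 <- r3: IF@10 ID@11 stall=2 (RAW on I4.r3 (WB@13)) EX@14 MEM@15 WB@16

Answer: 5 6 9 12 13 16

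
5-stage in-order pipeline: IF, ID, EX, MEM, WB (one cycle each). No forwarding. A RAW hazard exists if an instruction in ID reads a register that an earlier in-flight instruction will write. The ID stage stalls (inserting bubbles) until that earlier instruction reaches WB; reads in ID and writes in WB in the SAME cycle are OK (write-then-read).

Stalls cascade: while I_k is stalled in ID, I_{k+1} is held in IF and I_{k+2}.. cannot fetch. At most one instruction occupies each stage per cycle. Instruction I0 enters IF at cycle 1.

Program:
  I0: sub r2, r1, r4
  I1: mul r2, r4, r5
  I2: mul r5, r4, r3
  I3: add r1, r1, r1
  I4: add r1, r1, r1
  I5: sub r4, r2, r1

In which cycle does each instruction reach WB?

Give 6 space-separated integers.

I0 sub r2 <- r1,r4: IF@1 ID@2 stall=0 (-) EX@3 MEM@4 WB@5
I1 mul r2 <- r4,r5: IF@2 ID@3 stall=0 (-) EX@4 MEM@5 WB@6
I2 mul r5 <- r4,r3: IF@3 ID@4 stall=0 (-) EX@5 MEM@6 WB@7
I3 add r1 <- r1,r1: IF@4 ID@5 stall=0 (-) EX@6 MEM@7 WB@8
I4 add r1 <- r1,r1: IF@5 ID@6 stall=2 (RAW on I3.r1 (WB@8)) EX@9 MEM@10 WB@11
I5 sub r4 <- r2,r1: IF@6 ID@9 stall=2 (RAW on I4.r1 (WB@11)) EX@12 MEM@13 WB@14

Answer: 5 6 7 8 11 14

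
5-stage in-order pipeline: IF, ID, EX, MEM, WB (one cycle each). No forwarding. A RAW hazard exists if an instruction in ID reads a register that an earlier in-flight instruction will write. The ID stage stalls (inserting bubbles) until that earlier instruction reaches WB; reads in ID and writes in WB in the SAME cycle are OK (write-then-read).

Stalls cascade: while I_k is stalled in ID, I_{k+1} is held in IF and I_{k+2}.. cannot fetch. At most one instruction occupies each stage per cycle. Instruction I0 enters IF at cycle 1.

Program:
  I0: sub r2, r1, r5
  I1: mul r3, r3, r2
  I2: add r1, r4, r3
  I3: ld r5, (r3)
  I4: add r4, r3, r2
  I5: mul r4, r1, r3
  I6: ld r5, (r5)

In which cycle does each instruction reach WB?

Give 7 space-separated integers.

Answer: 5 8 11 12 13 14 15

Derivation:
I0 sub r2 <- r1,r5: IF@1 ID@2 stall=0 (-) EX@3 MEM@4 WB@5
I1 mul r3 <- r3,r2: IF@2 ID@3 stall=2 (RAW on I0.r2 (WB@5)) EX@6 MEM@7 WB@8
I2 add r1 <- r4,r3: IF@3 ID@6 stall=2 (RAW on I1.r3 (WB@8)) EX@9 MEM@10 WB@11
I3 ld r5 <- r3: IF@6 ID@9 stall=0 (-) EX@10 MEM@11 WB@12
I4 add r4 <- r3,r2: IF@9 ID@10 stall=0 (-) EX@11 MEM@12 WB@13
I5 mul r4 <- r1,r3: IF@10 ID@11 stall=0 (-) EX@12 MEM@13 WB@14
I6 ld r5 <- r5: IF@11 ID@12 stall=0 (-) EX@13 MEM@14 WB@15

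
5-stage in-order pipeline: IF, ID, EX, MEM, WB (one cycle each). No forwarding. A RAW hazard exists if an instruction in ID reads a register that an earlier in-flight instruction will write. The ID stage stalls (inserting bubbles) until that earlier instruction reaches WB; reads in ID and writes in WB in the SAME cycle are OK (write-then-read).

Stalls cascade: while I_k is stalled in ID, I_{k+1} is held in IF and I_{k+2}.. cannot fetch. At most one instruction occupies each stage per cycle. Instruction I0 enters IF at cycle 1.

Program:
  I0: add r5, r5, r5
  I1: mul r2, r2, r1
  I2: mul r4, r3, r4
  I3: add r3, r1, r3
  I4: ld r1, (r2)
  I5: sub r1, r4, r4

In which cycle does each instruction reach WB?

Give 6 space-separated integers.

Answer: 5 6 7 8 9 10

Derivation:
I0 add r5 <- r5,r5: IF@1 ID@2 stall=0 (-) EX@3 MEM@4 WB@5
I1 mul r2 <- r2,r1: IF@2 ID@3 stall=0 (-) EX@4 MEM@5 WB@6
I2 mul r4 <- r3,r4: IF@3 ID@4 stall=0 (-) EX@5 MEM@6 WB@7
I3 add r3 <- r1,r3: IF@4 ID@5 stall=0 (-) EX@6 MEM@7 WB@8
I4 ld r1 <- r2: IF@5 ID@6 stall=0 (-) EX@7 MEM@8 WB@9
I5 sub r1 <- r4,r4: IF@6 ID@7 stall=0 (-) EX@8 MEM@9 WB@10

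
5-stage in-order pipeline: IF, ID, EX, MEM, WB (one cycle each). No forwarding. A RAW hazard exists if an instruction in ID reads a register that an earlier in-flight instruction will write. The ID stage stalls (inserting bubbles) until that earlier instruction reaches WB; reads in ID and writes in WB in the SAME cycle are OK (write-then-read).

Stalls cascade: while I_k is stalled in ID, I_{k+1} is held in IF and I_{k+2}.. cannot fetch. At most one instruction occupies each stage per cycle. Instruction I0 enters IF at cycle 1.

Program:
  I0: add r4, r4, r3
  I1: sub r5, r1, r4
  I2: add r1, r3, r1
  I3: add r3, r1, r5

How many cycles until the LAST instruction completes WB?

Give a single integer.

I0 add r4 <- r4,r3: IF@1 ID@2 stall=0 (-) EX@3 MEM@4 WB@5
I1 sub r5 <- r1,r4: IF@2 ID@3 stall=2 (RAW on I0.r4 (WB@5)) EX@6 MEM@7 WB@8
I2 add r1 <- r3,r1: IF@3 ID@6 stall=0 (-) EX@7 MEM@8 WB@9
I3 add r3 <- r1,r5: IF@6 ID@7 stall=2 (RAW on I2.r1 (WB@9)) EX@10 MEM@11 WB@12

Answer: 12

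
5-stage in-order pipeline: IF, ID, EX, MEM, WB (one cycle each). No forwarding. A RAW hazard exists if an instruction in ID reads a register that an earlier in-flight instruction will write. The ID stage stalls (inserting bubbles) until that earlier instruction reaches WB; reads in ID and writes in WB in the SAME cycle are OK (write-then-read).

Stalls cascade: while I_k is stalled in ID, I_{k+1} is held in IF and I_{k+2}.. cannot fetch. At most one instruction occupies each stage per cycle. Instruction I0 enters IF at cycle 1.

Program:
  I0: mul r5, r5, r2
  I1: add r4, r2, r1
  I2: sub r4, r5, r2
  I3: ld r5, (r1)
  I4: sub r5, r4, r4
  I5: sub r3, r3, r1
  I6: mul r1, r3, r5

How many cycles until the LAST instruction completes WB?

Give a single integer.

Answer: 15

Derivation:
I0 mul r5 <- r5,r2: IF@1 ID@2 stall=0 (-) EX@3 MEM@4 WB@5
I1 add r4 <- r2,r1: IF@2 ID@3 stall=0 (-) EX@4 MEM@5 WB@6
I2 sub r4 <- r5,r2: IF@3 ID@4 stall=1 (RAW on I0.r5 (WB@5)) EX@6 MEM@7 WB@8
I3 ld r5 <- r1: IF@4 ID@6 stall=0 (-) EX@7 MEM@8 WB@9
I4 sub r5 <- r4,r4: IF@6 ID@7 stall=1 (RAW on I2.r4 (WB@8)) EX@9 MEM@10 WB@11
I5 sub r3 <- r3,r1: IF@7 ID@9 stall=0 (-) EX@10 MEM@11 WB@12
I6 mul r1 <- r3,r5: IF@9 ID@10 stall=2 (RAW on I5.r3 (WB@12)) EX@13 MEM@14 WB@15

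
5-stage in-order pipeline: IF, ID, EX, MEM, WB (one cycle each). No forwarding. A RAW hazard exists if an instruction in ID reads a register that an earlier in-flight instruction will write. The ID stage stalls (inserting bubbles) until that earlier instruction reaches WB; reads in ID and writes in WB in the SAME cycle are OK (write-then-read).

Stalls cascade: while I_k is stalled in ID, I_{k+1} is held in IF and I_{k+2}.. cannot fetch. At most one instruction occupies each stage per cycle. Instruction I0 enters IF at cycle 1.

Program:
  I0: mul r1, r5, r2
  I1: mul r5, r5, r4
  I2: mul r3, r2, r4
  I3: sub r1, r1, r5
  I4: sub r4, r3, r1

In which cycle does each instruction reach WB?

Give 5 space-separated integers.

I0 mul r1 <- r5,r2: IF@1 ID@2 stall=0 (-) EX@3 MEM@4 WB@5
I1 mul r5 <- r5,r4: IF@2 ID@3 stall=0 (-) EX@4 MEM@5 WB@6
I2 mul r3 <- r2,r4: IF@3 ID@4 stall=0 (-) EX@5 MEM@6 WB@7
I3 sub r1 <- r1,r5: IF@4 ID@5 stall=1 (RAW on I1.r5 (WB@6)) EX@7 MEM@8 WB@9
I4 sub r4 <- r3,r1: IF@5 ID@7 stall=2 (RAW on I3.r1 (WB@9)) EX@10 MEM@11 WB@12

Answer: 5 6 7 9 12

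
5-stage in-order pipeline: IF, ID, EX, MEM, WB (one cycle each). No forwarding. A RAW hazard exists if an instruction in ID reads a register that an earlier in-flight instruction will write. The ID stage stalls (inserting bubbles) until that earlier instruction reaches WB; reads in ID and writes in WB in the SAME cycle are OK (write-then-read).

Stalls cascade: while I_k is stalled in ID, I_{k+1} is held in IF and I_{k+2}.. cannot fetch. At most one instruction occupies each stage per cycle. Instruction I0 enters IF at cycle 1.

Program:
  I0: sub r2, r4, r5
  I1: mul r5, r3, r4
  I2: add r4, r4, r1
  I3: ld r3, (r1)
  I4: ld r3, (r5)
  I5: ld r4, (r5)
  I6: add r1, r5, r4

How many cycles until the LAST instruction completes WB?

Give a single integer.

Answer: 13

Derivation:
I0 sub r2 <- r4,r5: IF@1 ID@2 stall=0 (-) EX@3 MEM@4 WB@5
I1 mul r5 <- r3,r4: IF@2 ID@3 stall=0 (-) EX@4 MEM@5 WB@6
I2 add r4 <- r4,r1: IF@3 ID@4 stall=0 (-) EX@5 MEM@6 WB@7
I3 ld r3 <- r1: IF@4 ID@5 stall=0 (-) EX@6 MEM@7 WB@8
I4 ld r3 <- r5: IF@5 ID@6 stall=0 (-) EX@7 MEM@8 WB@9
I5 ld r4 <- r5: IF@6 ID@7 stall=0 (-) EX@8 MEM@9 WB@10
I6 add r1 <- r5,r4: IF@7 ID@8 stall=2 (RAW on I5.r4 (WB@10)) EX@11 MEM@12 WB@13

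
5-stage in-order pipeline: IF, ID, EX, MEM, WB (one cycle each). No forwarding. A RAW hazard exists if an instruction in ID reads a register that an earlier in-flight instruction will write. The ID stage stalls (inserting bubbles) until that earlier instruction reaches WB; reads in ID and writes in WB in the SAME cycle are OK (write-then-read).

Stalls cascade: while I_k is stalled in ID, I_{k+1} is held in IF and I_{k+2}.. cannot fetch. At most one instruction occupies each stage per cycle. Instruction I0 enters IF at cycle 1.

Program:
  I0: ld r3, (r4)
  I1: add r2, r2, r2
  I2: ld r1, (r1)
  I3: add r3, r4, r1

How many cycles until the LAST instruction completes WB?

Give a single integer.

Answer: 10

Derivation:
I0 ld r3 <- r4: IF@1 ID@2 stall=0 (-) EX@3 MEM@4 WB@5
I1 add r2 <- r2,r2: IF@2 ID@3 stall=0 (-) EX@4 MEM@5 WB@6
I2 ld r1 <- r1: IF@3 ID@4 stall=0 (-) EX@5 MEM@6 WB@7
I3 add r3 <- r4,r1: IF@4 ID@5 stall=2 (RAW on I2.r1 (WB@7)) EX@8 MEM@9 WB@10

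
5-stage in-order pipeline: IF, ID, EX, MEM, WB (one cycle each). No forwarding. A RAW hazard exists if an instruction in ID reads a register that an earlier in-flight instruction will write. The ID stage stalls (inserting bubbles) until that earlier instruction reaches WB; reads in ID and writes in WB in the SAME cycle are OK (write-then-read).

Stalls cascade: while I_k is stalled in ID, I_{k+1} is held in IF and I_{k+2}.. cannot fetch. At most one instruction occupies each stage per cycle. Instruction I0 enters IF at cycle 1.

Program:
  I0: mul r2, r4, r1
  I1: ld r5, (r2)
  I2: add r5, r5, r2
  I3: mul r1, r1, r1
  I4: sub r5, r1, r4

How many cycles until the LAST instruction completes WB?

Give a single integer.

I0 mul r2 <- r4,r1: IF@1 ID@2 stall=0 (-) EX@3 MEM@4 WB@5
I1 ld r5 <- r2: IF@2 ID@3 stall=2 (RAW on I0.r2 (WB@5)) EX@6 MEM@7 WB@8
I2 add r5 <- r5,r2: IF@3 ID@6 stall=2 (RAW on I1.r5 (WB@8)) EX@9 MEM@10 WB@11
I3 mul r1 <- r1,r1: IF@6 ID@9 stall=0 (-) EX@10 MEM@11 WB@12
I4 sub r5 <- r1,r4: IF@9 ID@10 stall=2 (RAW on I3.r1 (WB@12)) EX@13 MEM@14 WB@15

Answer: 15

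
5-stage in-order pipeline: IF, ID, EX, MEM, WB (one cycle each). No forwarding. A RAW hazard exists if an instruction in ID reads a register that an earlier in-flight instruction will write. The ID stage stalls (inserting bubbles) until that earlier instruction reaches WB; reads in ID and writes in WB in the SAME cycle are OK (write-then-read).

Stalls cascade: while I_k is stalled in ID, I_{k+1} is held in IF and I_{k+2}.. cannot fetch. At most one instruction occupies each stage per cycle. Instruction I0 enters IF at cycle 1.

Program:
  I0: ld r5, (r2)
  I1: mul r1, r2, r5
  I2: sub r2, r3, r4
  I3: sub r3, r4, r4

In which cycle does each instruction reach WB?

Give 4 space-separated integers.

I0 ld r5 <- r2: IF@1 ID@2 stall=0 (-) EX@3 MEM@4 WB@5
I1 mul r1 <- r2,r5: IF@2 ID@3 stall=2 (RAW on I0.r5 (WB@5)) EX@6 MEM@7 WB@8
I2 sub r2 <- r3,r4: IF@3 ID@6 stall=0 (-) EX@7 MEM@8 WB@9
I3 sub r3 <- r4,r4: IF@6 ID@7 stall=0 (-) EX@8 MEM@9 WB@10

Answer: 5 8 9 10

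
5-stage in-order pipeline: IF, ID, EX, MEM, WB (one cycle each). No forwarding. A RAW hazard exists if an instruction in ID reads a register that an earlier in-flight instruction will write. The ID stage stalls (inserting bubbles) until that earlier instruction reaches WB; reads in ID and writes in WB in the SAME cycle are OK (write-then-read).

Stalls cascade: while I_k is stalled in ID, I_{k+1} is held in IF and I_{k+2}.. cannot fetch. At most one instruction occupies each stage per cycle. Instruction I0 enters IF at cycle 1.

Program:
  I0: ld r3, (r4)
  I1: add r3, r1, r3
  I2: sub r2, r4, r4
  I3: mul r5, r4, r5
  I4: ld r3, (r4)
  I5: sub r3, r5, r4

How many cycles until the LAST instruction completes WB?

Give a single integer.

I0 ld r3 <- r4: IF@1 ID@2 stall=0 (-) EX@3 MEM@4 WB@5
I1 add r3 <- r1,r3: IF@2 ID@3 stall=2 (RAW on I0.r3 (WB@5)) EX@6 MEM@7 WB@8
I2 sub r2 <- r4,r4: IF@3 ID@6 stall=0 (-) EX@7 MEM@8 WB@9
I3 mul r5 <- r4,r5: IF@6 ID@7 stall=0 (-) EX@8 MEM@9 WB@10
I4 ld r3 <- r4: IF@7 ID@8 stall=0 (-) EX@9 MEM@10 WB@11
I5 sub r3 <- r5,r4: IF@8 ID@9 stall=1 (RAW on I3.r5 (WB@10)) EX@11 MEM@12 WB@13

Answer: 13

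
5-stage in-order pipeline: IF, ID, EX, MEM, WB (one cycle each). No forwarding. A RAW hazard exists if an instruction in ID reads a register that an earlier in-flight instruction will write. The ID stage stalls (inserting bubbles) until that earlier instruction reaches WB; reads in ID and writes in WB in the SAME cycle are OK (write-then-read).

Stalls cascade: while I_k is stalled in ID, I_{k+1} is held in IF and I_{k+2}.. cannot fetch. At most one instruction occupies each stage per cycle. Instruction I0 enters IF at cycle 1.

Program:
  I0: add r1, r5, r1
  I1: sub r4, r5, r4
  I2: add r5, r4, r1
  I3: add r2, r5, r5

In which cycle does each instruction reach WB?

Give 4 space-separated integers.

I0 add r1 <- r5,r1: IF@1 ID@2 stall=0 (-) EX@3 MEM@4 WB@5
I1 sub r4 <- r5,r4: IF@2 ID@3 stall=0 (-) EX@4 MEM@5 WB@6
I2 add r5 <- r4,r1: IF@3 ID@4 stall=2 (RAW on I1.r4 (WB@6)) EX@7 MEM@8 WB@9
I3 add r2 <- r5,r5: IF@4 ID@7 stall=2 (RAW on I2.r5 (WB@9)) EX@10 MEM@11 WB@12

Answer: 5 6 9 12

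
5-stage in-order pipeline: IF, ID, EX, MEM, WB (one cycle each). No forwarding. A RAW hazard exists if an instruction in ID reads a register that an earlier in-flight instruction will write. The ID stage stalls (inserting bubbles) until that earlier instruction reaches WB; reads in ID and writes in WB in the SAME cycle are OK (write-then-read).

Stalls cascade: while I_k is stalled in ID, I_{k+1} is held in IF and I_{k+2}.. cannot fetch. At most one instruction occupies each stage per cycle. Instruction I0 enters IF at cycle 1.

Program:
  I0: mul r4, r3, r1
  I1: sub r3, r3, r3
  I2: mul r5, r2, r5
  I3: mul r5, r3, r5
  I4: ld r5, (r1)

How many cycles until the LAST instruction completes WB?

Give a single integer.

I0 mul r4 <- r3,r1: IF@1 ID@2 stall=0 (-) EX@3 MEM@4 WB@5
I1 sub r3 <- r3,r3: IF@2 ID@3 stall=0 (-) EX@4 MEM@5 WB@6
I2 mul r5 <- r2,r5: IF@3 ID@4 stall=0 (-) EX@5 MEM@6 WB@7
I3 mul r5 <- r3,r5: IF@4 ID@5 stall=2 (RAW on I2.r5 (WB@7)) EX@8 MEM@9 WB@10
I4 ld r5 <- r1: IF@5 ID@8 stall=0 (-) EX@9 MEM@10 WB@11

Answer: 11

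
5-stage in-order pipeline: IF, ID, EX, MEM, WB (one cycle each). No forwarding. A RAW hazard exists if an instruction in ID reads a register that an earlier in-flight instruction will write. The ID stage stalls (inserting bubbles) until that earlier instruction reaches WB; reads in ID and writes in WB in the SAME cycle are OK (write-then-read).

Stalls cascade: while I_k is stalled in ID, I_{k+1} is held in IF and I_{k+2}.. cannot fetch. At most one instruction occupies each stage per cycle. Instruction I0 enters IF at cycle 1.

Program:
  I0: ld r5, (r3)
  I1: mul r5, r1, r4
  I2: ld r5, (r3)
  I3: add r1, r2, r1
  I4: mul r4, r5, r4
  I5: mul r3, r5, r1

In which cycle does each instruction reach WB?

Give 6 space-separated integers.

I0 ld r5 <- r3: IF@1 ID@2 stall=0 (-) EX@3 MEM@4 WB@5
I1 mul r5 <- r1,r4: IF@2 ID@3 stall=0 (-) EX@4 MEM@5 WB@6
I2 ld r5 <- r3: IF@3 ID@4 stall=0 (-) EX@5 MEM@6 WB@7
I3 add r1 <- r2,r1: IF@4 ID@5 stall=0 (-) EX@6 MEM@7 WB@8
I4 mul r4 <- r5,r4: IF@5 ID@6 stall=1 (RAW on I2.r5 (WB@7)) EX@8 MEM@9 WB@10
I5 mul r3 <- r5,r1: IF@6 ID@8 stall=0 (-) EX@9 MEM@10 WB@11

Answer: 5 6 7 8 10 11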